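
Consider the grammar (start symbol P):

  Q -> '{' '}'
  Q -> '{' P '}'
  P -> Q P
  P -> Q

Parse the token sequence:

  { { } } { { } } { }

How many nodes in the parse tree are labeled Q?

5

[P [Q { [P [Q { }]] }] [P [Q { [P [Q { }]] }] [P [Q { }]]]]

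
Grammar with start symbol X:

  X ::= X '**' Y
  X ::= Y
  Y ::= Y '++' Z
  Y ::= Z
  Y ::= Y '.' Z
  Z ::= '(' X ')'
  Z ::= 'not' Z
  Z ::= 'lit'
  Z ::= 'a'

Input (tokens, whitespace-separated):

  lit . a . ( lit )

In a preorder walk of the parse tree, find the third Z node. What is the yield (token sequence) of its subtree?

( lit )

[X [Y [Y [Y [Z lit]] . [Z a]] . [Z ( [X [Y [Z lit]]] )]]]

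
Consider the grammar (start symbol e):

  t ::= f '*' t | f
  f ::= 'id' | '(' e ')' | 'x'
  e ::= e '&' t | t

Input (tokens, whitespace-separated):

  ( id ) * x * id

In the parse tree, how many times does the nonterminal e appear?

[e [t [f ( [e [t [f id]]] )] * [t [f x] * [t [f id]]]]]

2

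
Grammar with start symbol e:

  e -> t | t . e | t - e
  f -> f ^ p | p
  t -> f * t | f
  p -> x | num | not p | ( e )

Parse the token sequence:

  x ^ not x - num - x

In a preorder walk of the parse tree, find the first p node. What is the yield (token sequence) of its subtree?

[e [t [f [f [p x]] ^ [p not [p x]]]] - [e [t [f [p num]]] - [e [t [f [p x]]]]]]

x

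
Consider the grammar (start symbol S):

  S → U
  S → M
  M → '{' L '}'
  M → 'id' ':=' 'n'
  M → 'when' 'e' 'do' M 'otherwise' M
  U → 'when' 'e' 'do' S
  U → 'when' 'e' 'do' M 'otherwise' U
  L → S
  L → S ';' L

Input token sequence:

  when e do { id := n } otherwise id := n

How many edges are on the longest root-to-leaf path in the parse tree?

6

[S [M when e do [M { [L [S [M id := n]]] }] otherwise [M id := n]]]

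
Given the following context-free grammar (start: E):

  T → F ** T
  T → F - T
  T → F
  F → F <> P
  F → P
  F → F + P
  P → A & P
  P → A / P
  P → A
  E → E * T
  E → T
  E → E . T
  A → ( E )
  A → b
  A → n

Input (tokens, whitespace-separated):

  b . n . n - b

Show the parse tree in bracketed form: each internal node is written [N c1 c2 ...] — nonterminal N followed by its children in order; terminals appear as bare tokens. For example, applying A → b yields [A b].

[E [E [E [T [F [P [A b]]]]] . [T [F [P [A n]]]]] . [T [F [P [A n]]] - [T [F [P [A b]]]]]]

E
E . T
E . T . T
T . T . T
F . T . T
P . T . T
A . T . T
b . T . T
b . F . T
b . P . T
b . A . T
b . n . T
b . n . F - T
b . n . P - T
b . n . A - T
b . n . n - T
b . n . n - F
b . n . n - P
b . n . n - A
b . n . n - b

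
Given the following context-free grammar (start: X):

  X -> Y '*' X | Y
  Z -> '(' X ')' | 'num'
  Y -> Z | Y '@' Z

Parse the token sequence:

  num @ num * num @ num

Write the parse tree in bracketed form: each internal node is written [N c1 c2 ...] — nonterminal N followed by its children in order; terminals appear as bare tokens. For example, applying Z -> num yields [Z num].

X
Y * X
Y @ Z * X
Z @ Z * X
num @ Z * X
num @ num * X
num @ num * Y
num @ num * Y @ Z
num @ num * Z @ Z
num @ num * num @ Z
num @ num * num @ num

[X [Y [Y [Z num]] @ [Z num]] * [X [Y [Y [Z num]] @ [Z num]]]]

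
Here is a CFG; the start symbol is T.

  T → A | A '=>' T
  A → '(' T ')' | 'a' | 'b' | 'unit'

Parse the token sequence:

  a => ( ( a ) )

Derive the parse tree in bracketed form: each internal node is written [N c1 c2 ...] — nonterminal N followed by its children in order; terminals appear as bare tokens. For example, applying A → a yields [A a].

T
A => T
a => T
a => A
a => ( T )
a => ( A )
a => ( ( T ) )
a => ( ( A ) )
a => ( ( a ) )

[T [A a] => [T [A ( [T [A ( [T [A a]] )]] )]]]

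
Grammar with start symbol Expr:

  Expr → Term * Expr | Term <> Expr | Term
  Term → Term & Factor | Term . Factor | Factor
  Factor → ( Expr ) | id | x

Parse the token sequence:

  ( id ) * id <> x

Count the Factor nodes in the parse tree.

4

[Expr [Term [Factor ( [Expr [Term [Factor id]]] )]] * [Expr [Term [Factor id]] <> [Expr [Term [Factor x]]]]]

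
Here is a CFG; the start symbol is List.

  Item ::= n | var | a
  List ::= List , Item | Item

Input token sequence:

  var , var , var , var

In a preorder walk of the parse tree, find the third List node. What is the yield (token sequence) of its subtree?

[List [List [List [List [Item var]] , [Item var]] , [Item var]] , [Item var]]

var , var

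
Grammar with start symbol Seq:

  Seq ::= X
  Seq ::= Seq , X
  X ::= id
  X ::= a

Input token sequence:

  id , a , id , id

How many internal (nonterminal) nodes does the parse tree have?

[Seq [Seq [Seq [Seq [X id]] , [X a]] , [X id]] , [X id]]

8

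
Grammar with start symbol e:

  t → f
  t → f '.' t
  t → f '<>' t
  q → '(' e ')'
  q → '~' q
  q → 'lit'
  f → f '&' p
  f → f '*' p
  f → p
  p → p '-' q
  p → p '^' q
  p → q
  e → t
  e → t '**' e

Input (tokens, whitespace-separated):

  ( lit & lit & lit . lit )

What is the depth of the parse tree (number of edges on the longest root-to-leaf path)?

[e [t [f [p [q ( [e [t [f [f [f [p [q lit]]] & [p [q lit]]] & [p [q lit]]] . [t [f [p [q lit]]]]]] )]]]]]

12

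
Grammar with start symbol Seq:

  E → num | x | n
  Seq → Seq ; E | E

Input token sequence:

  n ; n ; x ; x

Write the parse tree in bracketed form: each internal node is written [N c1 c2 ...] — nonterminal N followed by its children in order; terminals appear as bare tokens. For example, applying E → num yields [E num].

Seq
Seq ; E
Seq ; E ; E
Seq ; E ; E ; E
E ; E ; E ; E
n ; E ; E ; E
n ; n ; E ; E
n ; n ; x ; E
n ; n ; x ; x

[Seq [Seq [Seq [Seq [E n]] ; [E n]] ; [E x]] ; [E x]]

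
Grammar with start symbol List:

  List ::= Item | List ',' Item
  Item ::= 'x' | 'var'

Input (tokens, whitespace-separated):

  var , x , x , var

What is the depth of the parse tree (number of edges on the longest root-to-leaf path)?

5

[List [List [List [List [Item var]] , [Item x]] , [Item x]] , [Item var]]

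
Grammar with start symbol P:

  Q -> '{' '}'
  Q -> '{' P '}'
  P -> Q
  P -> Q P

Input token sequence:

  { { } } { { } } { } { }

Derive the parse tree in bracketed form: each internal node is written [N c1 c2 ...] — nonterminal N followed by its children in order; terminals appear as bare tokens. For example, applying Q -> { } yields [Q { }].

P
Q P
{ P } P
{ Q } P
{ { } } P
{ { } } Q P
{ { } } { P } P
{ { } } { Q } P
{ { } } { { } } P
{ { } } { { } } Q P
{ { } } { { } } { } P
{ { } } { { } } { } Q
{ { } } { { } } { } { }

[P [Q { [P [Q { }]] }] [P [Q { [P [Q { }]] }] [P [Q { }] [P [Q { }]]]]]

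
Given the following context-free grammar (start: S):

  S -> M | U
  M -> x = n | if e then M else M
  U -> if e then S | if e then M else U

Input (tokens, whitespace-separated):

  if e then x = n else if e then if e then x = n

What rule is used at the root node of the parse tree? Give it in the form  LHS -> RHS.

[S [U if e then [M x = n] else [U if e then [S [U if e then [S [M x = n]]]]]]]

S -> U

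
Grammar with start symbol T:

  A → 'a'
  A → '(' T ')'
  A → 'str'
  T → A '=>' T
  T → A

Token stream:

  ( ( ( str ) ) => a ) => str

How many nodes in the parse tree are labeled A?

[T [A ( [T [A ( [T [A ( [T [A str]] )]] )] => [T [A a]]] )] => [T [A str]]]

6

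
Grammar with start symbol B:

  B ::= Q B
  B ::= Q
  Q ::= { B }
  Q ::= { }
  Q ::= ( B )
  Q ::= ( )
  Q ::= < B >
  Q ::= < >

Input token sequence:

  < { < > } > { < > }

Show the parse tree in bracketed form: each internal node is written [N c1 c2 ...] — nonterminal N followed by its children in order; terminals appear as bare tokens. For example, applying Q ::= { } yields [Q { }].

B
Q B
< B > B
< Q > B
< { B } > B
< { Q } > B
< { < > } > B
< { < > } > Q
< { < > } > { B }
< { < > } > { Q }
< { < > } > { < > }

[B [Q < [B [Q { [B [Q < >]] }]] >] [B [Q { [B [Q < >]] }]]]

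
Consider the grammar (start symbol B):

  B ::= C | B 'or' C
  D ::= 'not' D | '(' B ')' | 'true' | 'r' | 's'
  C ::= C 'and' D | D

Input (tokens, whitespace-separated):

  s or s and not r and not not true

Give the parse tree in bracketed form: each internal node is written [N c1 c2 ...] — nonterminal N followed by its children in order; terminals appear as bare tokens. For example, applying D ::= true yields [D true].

[B [B [C [D s]]] or [C [C [C [D s]] and [D not [D r]]] and [D not [D not [D true]]]]]

B
B or C
C or C
D or C
s or C
s or C and D
s or C and D and D
s or D and D and D
s or s and D and D
s or s and not D and D
s or s and not r and D
s or s and not r and not D
s or s and not r and not not D
s or s and not r and not not true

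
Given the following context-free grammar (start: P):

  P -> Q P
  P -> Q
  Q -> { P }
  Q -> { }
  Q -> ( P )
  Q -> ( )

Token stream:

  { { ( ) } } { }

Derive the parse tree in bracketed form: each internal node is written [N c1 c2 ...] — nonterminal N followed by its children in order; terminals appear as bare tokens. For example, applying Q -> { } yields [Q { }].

[P [Q { [P [Q { [P [Q ( )]] }]] }] [P [Q { }]]]

P
Q P
{ P } P
{ Q } P
{ { P } } P
{ { Q } } P
{ { ( ) } } P
{ { ( ) } } Q
{ { ( ) } } { }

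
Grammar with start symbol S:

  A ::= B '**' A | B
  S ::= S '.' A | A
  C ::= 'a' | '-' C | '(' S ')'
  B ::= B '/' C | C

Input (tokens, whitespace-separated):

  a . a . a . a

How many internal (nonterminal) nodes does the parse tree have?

[S [S [S [S [A [B [C a]]]] . [A [B [C a]]]] . [A [B [C a]]]] . [A [B [C a]]]]

16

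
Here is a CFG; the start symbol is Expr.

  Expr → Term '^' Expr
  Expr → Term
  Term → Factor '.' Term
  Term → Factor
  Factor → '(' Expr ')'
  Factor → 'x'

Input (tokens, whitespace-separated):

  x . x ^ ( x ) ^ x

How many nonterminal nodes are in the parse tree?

[Expr [Term [Factor x] . [Term [Factor x]]] ^ [Expr [Term [Factor ( [Expr [Term [Factor x]]] )]] ^ [Expr [Term [Factor x]]]]]

14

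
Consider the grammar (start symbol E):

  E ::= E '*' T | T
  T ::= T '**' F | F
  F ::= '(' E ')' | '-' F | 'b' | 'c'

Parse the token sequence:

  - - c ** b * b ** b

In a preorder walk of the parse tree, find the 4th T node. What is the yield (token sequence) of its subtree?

[E [E [T [T [F - [F - [F c]]]] ** [F b]]] * [T [T [F b]] ** [F b]]]

b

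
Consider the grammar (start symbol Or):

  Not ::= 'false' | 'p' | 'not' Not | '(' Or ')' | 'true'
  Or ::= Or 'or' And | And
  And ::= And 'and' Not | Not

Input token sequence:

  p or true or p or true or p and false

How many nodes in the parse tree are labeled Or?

5

[Or [Or [Or [Or [Or [And [Not p]]] or [And [Not true]]] or [And [Not p]]] or [And [Not true]]] or [And [And [Not p]] and [Not false]]]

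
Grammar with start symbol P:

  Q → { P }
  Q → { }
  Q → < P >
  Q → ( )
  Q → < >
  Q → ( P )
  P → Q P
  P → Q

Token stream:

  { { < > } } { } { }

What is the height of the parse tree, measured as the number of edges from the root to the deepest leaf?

6

[P [Q { [P [Q { [P [Q < >]] }]] }] [P [Q { }] [P [Q { }]]]]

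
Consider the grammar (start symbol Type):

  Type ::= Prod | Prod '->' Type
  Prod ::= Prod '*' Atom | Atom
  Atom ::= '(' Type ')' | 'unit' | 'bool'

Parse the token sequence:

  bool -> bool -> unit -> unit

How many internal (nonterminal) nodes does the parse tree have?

[Type [Prod [Atom bool]] -> [Type [Prod [Atom bool]] -> [Type [Prod [Atom unit]] -> [Type [Prod [Atom unit]]]]]]

12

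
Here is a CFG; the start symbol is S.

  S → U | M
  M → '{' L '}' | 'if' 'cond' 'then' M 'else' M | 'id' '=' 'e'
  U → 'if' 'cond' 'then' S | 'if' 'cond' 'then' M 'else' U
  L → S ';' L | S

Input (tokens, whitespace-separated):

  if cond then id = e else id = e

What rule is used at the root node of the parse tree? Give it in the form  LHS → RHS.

[S [M if cond then [M id = e] else [M id = e]]]

S → M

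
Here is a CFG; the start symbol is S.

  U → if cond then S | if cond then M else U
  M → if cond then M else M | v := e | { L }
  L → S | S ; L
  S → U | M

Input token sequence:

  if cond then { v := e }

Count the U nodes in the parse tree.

[S [U if cond then [S [M { [L [S [M v := e]]] }]]]]

1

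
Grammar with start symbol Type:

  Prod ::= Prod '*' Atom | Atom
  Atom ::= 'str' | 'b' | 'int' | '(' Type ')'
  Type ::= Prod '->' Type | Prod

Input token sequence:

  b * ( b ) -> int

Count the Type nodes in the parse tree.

3

[Type [Prod [Prod [Atom b]] * [Atom ( [Type [Prod [Atom b]]] )]] -> [Type [Prod [Atom int]]]]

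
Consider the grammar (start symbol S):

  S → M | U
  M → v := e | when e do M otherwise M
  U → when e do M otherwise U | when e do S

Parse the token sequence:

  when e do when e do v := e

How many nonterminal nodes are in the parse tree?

[S [U when e do [S [U when e do [S [M v := e]]]]]]

6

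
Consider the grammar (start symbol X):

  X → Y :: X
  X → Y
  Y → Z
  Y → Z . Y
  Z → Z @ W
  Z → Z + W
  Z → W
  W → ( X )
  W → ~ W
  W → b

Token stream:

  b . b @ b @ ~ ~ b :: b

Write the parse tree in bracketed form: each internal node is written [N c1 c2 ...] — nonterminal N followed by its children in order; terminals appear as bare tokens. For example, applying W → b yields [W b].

X
Y :: X
Z . Y :: X
W . Y :: X
b . Y :: X
b . Z :: X
b . Z @ W :: X
b . Z @ W @ W :: X
b . W @ W @ W :: X
b . b @ W @ W :: X
b . b @ b @ W :: X
b . b @ b @ ~ W :: X
b . b @ b @ ~ ~ W :: X
b . b @ b @ ~ ~ b :: X
b . b @ b @ ~ ~ b :: Y
b . b @ b @ ~ ~ b :: Z
b . b @ b @ ~ ~ b :: W
b . b @ b @ ~ ~ b :: b

[X [Y [Z [W b]] . [Y [Z [Z [Z [W b]] @ [W b]] @ [W ~ [W ~ [W b]]]]]] :: [X [Y [Z [W b]]]]]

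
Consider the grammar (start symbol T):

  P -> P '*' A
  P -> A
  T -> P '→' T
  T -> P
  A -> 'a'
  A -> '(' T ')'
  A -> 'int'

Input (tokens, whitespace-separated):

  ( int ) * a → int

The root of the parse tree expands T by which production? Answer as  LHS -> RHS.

T -> P '→' T

[T [P [P [A ( [T [P [A int]]] )]] * [A a]] → [T [P [A int]]]]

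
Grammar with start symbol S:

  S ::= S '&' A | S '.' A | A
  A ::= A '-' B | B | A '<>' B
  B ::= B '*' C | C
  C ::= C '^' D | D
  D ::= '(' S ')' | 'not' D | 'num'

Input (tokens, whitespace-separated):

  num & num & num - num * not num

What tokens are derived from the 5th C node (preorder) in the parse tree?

[S [S [S [A [B [C [D num]]]]] & [A [B [C [D num]]]]] & [A [A [B [C [D num]]]] - [B [B [C [D num]]] * [C [D not [D num]]]]]]

not num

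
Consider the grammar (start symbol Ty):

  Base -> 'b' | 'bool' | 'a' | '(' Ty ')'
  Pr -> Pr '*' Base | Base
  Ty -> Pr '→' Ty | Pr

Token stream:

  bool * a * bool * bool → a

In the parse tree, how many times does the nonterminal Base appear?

[Ty [Pr [Pr [Pr [Pr [Base bool]] * [Base a]] * [Base bool]] * [Base bool]] → [Ty [Pr [Base a]]]]

5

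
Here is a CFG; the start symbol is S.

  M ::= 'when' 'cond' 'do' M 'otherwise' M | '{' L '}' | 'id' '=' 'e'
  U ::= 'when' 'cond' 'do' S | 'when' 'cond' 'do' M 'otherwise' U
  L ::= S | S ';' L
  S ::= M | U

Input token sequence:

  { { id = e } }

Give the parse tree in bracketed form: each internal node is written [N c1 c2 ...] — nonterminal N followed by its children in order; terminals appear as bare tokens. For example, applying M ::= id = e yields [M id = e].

S
M
{ L }
{ S }
{ M }
{ { L } }
{ { S } }
{ { M } }
{ { id = e } }

[S [M { [L [S [M { [L [S [M id = e]]] }]]] }]]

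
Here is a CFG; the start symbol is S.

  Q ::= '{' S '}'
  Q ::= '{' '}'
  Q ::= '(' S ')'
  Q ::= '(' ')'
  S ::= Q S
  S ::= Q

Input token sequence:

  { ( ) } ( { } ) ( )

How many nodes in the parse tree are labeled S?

[S [Q { [S [Q ( )]] }] [S [Q ( [S [Q { }]] )] [S [Q ( )]]]]

5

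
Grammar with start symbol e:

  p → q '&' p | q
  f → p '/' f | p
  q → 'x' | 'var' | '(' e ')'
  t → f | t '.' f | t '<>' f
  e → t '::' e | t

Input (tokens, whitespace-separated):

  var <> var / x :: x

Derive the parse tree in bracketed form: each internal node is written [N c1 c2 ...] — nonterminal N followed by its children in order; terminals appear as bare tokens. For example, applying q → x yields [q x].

e
t :: e
t <> f :: e
f <> f :: e
p <> f :: e
q <> f :: e
var <> f :: e
var <> p / f :: e
var <> q / f :: e
var <> var / f :: e
var <> var / p :: e
var <> var / q :: e
var <> var / x :: e
var <> var / x :: t
var <> var / x :: f
var <> var / x :: p
var <> var / x :: q
var <> var / x :: x

[e [t [t [f [p [q var]]]] <> [f [p [q var]] / [f [p [q x]]]]] :: [e [t [f [p [q x]]]]]]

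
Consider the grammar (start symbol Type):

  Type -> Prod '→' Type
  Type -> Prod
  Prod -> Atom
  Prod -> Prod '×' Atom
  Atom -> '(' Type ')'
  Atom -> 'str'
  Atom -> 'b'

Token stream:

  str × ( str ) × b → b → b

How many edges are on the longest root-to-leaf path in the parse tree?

[Type [Prod [Prod [Prod [Atom str]] × [Atom ( [Type [Prod [Atom str]]] )]] × [Atom b]] → [Type [Prod [Atom b]] → [Type [Prod [Atom b]]]]]

7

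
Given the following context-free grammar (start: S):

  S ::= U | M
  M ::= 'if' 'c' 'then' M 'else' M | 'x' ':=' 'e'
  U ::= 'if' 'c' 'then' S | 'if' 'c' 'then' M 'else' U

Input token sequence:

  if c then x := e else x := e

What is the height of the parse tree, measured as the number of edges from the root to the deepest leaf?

[S [M if c then [M x := e] else [M x := e]]]

3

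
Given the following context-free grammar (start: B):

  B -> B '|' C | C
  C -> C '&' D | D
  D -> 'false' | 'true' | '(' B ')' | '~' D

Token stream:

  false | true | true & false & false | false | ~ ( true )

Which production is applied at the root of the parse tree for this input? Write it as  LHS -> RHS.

B -> B '|' C

[B [B [B [B [B [C [D false]]] | [C [D true]]] | [C [C [C [D true]] & [D false]] & [D false]]] | [C [D false]]] | [C [D ~ [D ( [B [C [D true]]] )]]]]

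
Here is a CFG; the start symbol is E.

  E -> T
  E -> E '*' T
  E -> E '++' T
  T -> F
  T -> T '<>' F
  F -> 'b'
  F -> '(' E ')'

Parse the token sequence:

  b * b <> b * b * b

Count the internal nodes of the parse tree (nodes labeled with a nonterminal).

[E [E [E [E [T [F b]]] * [T [T [F b]] <> [F b]]] * [T [F b]]] * [T [F b]]]

14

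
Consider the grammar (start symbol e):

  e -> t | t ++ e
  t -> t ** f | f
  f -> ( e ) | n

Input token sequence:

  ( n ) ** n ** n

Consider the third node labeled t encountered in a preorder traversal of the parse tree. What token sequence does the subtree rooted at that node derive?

( n )

[e [t [t [t [f ( [e [t [f n]]] )]] ** [f n]] ** [f n]]]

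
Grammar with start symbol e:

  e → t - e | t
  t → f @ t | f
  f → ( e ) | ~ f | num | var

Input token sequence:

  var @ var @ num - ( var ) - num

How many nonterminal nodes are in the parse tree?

[e [t [f var] @ [t [f var] @ [t [f num]]]] - [e [t [f ( [e [t [f var]]] )]] - [e [t [f num]]]]]

16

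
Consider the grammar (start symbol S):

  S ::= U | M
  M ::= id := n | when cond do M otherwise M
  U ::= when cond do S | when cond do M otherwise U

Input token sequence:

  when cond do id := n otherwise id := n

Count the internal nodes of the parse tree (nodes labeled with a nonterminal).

4

[S [M when cond do [M id := n] otherwise [M id := n]]]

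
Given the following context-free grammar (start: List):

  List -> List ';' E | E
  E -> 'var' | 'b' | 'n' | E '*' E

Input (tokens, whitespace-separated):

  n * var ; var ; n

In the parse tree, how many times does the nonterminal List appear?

3

[List [List [List [E [E n] * [E var]]] ; [E var]] ; [E n]]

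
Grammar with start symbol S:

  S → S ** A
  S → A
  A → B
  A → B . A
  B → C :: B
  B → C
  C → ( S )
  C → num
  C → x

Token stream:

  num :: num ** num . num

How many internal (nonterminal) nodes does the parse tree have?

[S [S [A [B [C num] :: [B [C num]]]]] ** [A [B [C num]] . [A [B [C num]]]]]

13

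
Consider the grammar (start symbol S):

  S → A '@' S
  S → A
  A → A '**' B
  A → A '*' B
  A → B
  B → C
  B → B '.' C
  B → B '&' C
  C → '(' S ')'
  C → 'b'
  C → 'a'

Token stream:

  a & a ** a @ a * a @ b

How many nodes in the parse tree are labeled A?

5

[S [A [A [B [B [C a]] & [C a]]] ** [B [C a]]] @ [S [A [A [B [C a]]] * [B [C a]]] @ [S [A [B [C b]]]]]]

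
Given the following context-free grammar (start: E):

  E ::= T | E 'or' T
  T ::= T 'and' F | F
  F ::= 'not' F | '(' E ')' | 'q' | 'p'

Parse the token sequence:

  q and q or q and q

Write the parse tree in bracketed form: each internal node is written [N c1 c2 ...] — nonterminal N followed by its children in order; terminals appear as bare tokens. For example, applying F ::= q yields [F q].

[E [E [T [T [F q]] and [F q]]] or [T [T [F q]] and [F q]]]

E
E or T
T or T
T and F or T
F and F or T
q and F or T
q and q or T
q and q or T and F
q and q or F and F
q and q or q and F
q and q or q and q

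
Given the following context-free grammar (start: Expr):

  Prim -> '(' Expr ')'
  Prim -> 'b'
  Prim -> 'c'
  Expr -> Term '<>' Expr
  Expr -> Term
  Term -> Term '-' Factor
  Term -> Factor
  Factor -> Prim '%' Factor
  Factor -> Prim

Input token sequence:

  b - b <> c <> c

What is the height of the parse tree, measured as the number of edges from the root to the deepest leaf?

6

[Expr [Term [Term [Factor [Prim b]]] - [Factor [Prim b]]] <> [Expr [Term [Factor [Prim c]]] <> [Expr [Term [Factor [Prim c]]]]]]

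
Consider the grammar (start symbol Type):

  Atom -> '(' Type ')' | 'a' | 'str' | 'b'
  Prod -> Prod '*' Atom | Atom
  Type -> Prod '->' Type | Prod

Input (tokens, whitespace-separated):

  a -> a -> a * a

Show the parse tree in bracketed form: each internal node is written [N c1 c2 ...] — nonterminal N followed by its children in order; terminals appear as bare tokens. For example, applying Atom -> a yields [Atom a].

Type
Prod -> Type
Atom -> Type
a -> Type
a -> Prod -> Type
a -> Atom -> Type
a -> a -> Type
a -> a -> Prod
a -> a -> Prod * Atom
a -> a -> Atom * Atom
a -> a -> a * Atom
a -> a -> a * a

[Type [Prod [Atom a]] -> [Type [Prod [Atom a]] -> [Type [Prod [Prod [Atom a]] * [Atom a]]]]]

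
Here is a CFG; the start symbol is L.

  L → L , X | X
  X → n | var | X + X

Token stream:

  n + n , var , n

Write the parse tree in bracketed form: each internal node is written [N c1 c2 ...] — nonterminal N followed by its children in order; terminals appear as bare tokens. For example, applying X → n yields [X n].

[L [L [L [X [X n] + [X n]]] , [X var]] , [X n]]

L
L , X
L , X , X
X , X , X
X + X , X , X
n + X , X , X
n + n , X , X
n + n , var , X
n + n , var , n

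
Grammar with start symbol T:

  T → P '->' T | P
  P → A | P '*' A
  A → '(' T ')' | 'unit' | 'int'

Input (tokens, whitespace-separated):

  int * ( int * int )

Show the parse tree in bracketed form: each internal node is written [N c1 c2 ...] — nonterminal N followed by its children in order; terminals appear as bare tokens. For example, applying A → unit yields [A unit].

[T [P [P [A int]] * [A ( [T [P [P [A int]] * [A int]]] )]]]

T
P
P * A
A * A
int * A
int * ( T )
int * ( P )
int * ( P * A )
int * ( A * A )
int * ( int * A )
int * ( int * int )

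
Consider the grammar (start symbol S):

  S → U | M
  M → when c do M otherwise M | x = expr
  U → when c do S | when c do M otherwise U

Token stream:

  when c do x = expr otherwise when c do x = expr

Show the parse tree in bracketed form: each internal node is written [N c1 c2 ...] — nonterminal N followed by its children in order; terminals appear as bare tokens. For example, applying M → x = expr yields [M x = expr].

S
U
when c do M otherwise U
when c do x = expr otherwise U
when c do x = expr otherwise when c do S
when c do x = expr otherwise when c do M
when c do x = expr otherwise when c do x = expr

[S [U when c do [M x = expr] otherwise [U when c do [S [M x = expr]]]]]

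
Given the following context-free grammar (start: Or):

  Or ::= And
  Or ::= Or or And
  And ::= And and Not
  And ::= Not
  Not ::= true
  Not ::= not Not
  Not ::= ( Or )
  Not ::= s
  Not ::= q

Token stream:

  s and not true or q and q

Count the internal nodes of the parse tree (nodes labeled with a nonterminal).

[Or [Or [And [And [Not s]] and [Not not [Not true]]]] or [And [And [Not q]] and [Not q]]]

11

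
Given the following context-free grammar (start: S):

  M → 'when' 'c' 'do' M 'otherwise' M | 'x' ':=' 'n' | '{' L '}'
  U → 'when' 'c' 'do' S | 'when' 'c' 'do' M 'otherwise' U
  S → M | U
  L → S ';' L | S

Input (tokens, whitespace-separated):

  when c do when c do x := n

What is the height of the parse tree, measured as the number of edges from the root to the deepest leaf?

[S [U when c do [S [U when c do [S [M x := n]]]]]]

6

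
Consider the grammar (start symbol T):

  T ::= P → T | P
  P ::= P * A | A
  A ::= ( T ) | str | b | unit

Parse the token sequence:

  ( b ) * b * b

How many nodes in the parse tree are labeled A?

4

[T [P [P [P [A ( [T [P [A b]]] )]] * [A b]] * [A b]]]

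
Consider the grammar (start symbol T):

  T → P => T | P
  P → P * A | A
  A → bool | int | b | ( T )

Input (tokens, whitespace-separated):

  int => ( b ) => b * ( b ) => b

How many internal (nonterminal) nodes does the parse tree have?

[T [P [A int]] => [T [P [A ( [T [P [A b]]] )]] => [T [P [P [A b]] * [A ( [T [P [A b]]] )]] => [T [P [A b]]]]]]

20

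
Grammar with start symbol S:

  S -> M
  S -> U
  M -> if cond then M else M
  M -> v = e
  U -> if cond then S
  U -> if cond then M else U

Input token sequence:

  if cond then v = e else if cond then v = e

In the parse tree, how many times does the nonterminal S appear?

[S [U if cond then [M v = e] else [U if cond then [S [M v = e]]]]]

2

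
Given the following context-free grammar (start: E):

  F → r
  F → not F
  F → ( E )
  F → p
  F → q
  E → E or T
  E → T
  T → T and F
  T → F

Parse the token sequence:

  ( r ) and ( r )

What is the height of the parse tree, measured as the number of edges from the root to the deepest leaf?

[E [T [T [F ( [E [T [F r]]] )]] and [F ( [E [T [F r]]] )]]]

7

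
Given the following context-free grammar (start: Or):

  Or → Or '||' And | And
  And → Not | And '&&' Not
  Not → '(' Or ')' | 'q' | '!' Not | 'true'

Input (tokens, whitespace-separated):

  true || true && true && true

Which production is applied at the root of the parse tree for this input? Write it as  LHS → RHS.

[Or [Or [And [Not true]]] || [And [And [And [Not true]] && [Not true]] && [Not true]]]

Or → Or '||' And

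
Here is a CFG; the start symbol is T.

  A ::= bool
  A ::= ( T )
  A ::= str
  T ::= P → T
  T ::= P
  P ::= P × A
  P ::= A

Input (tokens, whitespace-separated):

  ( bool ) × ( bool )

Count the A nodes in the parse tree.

4

[T [P [P [A ( [T [P [A bool]]] )]] × [A ( [T [P [A bool]]] )]]]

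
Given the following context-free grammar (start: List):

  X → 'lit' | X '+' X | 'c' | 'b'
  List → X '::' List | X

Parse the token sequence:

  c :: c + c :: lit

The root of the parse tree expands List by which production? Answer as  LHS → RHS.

[List [X c] :: [List [X [X c] + [X c]] :: [List [X lit]]]]

List → X '::' List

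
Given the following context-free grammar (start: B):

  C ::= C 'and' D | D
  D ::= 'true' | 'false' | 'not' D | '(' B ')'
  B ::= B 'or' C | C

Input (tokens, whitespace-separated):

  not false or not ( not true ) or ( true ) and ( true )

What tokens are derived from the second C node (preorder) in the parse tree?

[B [B [B [C [D not [D false]]]] or [C [D not [D ( [B [C [D not [D true]]]] )]]]] or [C [C [D ( [B [C [D true]]] )]] and [D ( [B [C [D true]]] )]]]

not ( not true )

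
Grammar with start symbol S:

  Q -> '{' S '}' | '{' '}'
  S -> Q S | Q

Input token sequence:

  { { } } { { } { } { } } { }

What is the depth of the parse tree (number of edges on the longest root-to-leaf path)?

7

[S [Q { [S [Q { }]] }] [S [Q { [S [Q { }] [S [Q { }] [S [Q { }]]]] }] [S [Q { }]]]]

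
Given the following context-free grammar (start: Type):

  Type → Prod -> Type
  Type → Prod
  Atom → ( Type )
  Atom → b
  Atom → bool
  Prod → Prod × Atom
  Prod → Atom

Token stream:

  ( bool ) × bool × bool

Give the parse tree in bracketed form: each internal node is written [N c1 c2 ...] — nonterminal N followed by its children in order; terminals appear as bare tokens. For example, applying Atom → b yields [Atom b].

[Type [Prod [Prod [Prod [Atom ( [Type [Prod [Atom bool]]] )]] × [Atom bool]] × [Atom bool]]]

Type
Prod
Prod × Atom
Prod × Atom × Atom
Atom × Atom × Atom
( Type ) × Atom × Atom
( Prod ) × Atom × Atom
( Atom ) × Atom × Atom
( bool ) × Atom × Atom
( bool ) × bool × Atom
( bool ) × bool × bool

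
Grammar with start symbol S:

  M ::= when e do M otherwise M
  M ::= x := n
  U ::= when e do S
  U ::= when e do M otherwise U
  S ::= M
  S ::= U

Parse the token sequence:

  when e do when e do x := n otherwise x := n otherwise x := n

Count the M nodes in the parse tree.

[S [M when e do [M when e do [M x := n] otherwise [M x := n]] otherwise [M x := n]]]

5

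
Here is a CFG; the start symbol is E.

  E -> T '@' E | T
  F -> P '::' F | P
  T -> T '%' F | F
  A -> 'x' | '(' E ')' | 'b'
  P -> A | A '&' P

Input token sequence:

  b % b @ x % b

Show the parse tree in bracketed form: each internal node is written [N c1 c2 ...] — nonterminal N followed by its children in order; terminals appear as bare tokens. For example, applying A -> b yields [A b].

E
T @ E
T % F @ E
F % F @ E
P % F @ E
A % F @ E
b % F @ E
b % P @ E
b % A @ E
b % b @ E
b % b @ T
b % b @ T % F
b % b @ F % F
b % b @ P % F
b % b @ A % F
b % b @ x % F
b % b @ x % P
b % b @ x % A
b % b @ x % b

[E [T [T [F [P [A b]]]] % [F [P [A b]]]] @ [E [T [T [F [P [A x]]]] % [F [P [A b]]]]]]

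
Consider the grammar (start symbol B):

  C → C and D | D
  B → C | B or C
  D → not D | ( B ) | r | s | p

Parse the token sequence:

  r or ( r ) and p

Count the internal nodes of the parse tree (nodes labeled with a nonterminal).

[B [B [C [D r]]] or [C [C [D ( [B [C [D r]]] )]] and [D p]]]

11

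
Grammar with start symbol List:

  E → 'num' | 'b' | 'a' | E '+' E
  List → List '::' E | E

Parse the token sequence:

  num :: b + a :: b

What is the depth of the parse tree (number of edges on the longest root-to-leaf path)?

4

[List [List [List [E num]] :: [E [E b] + [E a]]] :: [E b]]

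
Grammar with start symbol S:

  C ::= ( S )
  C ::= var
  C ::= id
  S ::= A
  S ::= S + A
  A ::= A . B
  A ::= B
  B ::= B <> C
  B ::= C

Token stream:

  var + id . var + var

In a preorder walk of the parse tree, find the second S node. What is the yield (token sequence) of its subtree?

var + id . var

[S [S [S [A [B [C var]]]] + [A [A [B [C id]]] . [B [C var]]]] + [A [B [C var]]]]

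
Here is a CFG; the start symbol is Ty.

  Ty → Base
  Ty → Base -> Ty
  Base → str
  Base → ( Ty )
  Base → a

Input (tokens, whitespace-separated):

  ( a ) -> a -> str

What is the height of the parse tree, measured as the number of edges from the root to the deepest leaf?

4

[Ty [Base ( [Ty [Base a]] )] -> [Ty [Base a] -> [Ty [Base str]]]]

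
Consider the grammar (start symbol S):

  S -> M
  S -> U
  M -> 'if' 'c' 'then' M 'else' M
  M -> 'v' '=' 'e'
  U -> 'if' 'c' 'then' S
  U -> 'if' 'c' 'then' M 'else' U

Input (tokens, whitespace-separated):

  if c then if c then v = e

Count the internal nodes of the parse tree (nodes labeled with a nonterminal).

[S [U if c then [S [U if c then [S [M v = e]]]]]]

6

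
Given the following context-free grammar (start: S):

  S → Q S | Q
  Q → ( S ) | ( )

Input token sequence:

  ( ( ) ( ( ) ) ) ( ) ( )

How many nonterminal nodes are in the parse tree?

12

[S [Q ( [S [Q ( )] [S [Q ( [S [Q ( )]] )]]] )] [S [Q ( )] [S [Q ( )]]]]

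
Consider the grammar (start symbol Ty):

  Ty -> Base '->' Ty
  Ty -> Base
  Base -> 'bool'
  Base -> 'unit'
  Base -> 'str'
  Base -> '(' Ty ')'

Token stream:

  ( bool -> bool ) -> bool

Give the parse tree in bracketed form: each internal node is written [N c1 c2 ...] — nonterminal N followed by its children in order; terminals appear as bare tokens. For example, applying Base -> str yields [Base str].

Ty
Base -> Ty
( Ty ) -> Ty
( Base -> Ty ) -> Ty
( bool -> Ty ) -> Ty
( bool -> Base ) -> Ty
( bool -> bool ) -> Ty
( bool -> bool ) -> Base
( bool -> bool ) -> bool

[Ty [Base ( [Ty [Base bool] -> [Ty [Base bool]]] )] -> [Ty [Base bool]]]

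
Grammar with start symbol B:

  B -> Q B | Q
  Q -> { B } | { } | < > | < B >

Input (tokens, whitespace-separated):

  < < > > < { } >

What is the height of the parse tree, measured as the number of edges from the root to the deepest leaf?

5

[B [Q < [B [Q < >]] >] [B [Q < [B [Q { }]] >]]]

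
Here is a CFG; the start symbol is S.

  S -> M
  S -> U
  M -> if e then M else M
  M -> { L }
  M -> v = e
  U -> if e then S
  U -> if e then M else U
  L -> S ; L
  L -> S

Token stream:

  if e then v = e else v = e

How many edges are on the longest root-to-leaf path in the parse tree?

[S [M if e then [M v = e] else [M v = e]]]

3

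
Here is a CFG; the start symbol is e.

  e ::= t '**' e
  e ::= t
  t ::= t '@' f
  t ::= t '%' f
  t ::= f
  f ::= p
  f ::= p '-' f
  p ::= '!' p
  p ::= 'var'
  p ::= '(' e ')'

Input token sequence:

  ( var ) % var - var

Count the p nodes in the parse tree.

4

[e [t [t [f [p ( [e [t [f [p var]]]] )]]] % [f [p var] - [f [p var]]]]]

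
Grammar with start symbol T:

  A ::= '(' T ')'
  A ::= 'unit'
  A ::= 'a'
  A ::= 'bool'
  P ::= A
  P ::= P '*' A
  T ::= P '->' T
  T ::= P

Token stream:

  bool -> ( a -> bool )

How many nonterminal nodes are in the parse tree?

12

[T [P [A bool]] -> [T [P [A ( [T [P [A a]] -> [T [P [A bool]]]] )]]]]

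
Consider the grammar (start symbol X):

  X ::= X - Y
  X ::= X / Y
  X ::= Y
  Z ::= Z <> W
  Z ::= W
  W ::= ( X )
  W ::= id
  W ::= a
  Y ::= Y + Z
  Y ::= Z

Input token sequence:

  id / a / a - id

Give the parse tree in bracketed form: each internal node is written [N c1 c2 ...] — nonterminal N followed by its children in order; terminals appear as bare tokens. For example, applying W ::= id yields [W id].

[X [X [X [X [Y [Z [W id]]]] / [Y [Z [W a]]]] / [Y [Z [W a]]]] - [Y [Z [W id]]]]

X
X - Y
X / Y - Y
X / Y / Y - Y
Y / Y / Y - Y
Z / Y / Y - Y
W / Y / Y - Y
id / Y / Y - Y
id / Z / Y - Y
id / W / Y - Y
id / a / Y - Y
id / a / Z - Y
id / a / W - Y
id / a / a - Y
id / a / a - Z
id / a / a - W
id / a / a - id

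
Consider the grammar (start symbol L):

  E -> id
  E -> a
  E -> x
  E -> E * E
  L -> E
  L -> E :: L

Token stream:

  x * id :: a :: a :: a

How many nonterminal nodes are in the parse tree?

[L [E [E x] * [E id]] :: [L [E a] :: [L [E a] :: [L [E a]]]]]

10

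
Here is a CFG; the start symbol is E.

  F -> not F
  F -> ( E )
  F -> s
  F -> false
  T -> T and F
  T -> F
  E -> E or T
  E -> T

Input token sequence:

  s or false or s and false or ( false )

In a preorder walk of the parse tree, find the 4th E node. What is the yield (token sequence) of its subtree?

s

[E [E [E [E [T [F s]]] or [T [F false]]] or [T [T [F s]] and [F false]]] or [T [F ( [E [T [F false]]] )]]]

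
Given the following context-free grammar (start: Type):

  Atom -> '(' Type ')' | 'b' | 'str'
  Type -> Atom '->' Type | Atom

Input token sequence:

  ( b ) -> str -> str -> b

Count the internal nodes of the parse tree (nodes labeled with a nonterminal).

10

[Type [Atom ( [Type [Atom b]] )] -> [Type [Atom str] -> [Type [Atom str] -> [Type [Atom b]]]]]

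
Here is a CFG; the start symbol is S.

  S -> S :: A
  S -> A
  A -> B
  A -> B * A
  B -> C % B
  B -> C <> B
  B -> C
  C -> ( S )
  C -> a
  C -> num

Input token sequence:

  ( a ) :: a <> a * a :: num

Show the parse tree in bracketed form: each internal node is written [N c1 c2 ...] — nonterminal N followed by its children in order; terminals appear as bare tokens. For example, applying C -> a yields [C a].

S
S :: A
S :: A :: A
A :: A :: A
B :: A :: A
C :: A :: A
( S ) :: A :: A
( A ) :: A :: A
( B ) :: A :: A
( C ) :: A :: A
( a ) :: A :: A
( a ) :: B * A :: A
( a ) :: C <> B * A :: A
( a ) :: a <> B * A :: A
( a ) :: a <> C * A :: A
( a ) :: a <> a * A :: A
( a ) :: a <> a * B :: A
( a ) :: a <> a * C :: A
( a ) :: a <> a * a :: A
( a ) :: a <> a * a :: B
( a ) :: a <> a * a :: C
( a ) :: a <> a * a :: num

[S [S [S [A [B [C ( [S [A [B [C a]]]] )]]]] :: [A [B [C a] <> [B [C a]]] * [A [B [C a]]]]] :: [A [B [C num]]]]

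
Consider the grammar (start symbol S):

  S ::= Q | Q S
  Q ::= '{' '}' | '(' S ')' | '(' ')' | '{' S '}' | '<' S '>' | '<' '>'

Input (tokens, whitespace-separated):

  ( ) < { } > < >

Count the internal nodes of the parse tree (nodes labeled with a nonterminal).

[S [Q ( )] [S [Q < [S [Q { }]] >] [S [Q < >]]]]

8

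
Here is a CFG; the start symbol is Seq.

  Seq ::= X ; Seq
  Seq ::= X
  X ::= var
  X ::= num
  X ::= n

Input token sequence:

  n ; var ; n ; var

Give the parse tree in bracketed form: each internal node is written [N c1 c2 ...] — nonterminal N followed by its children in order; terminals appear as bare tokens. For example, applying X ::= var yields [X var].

[Seq [X n] ; [Seq [X var] ; [Seq [X n] ; [Seq [X var]]]]]

Seq
X ; Seq
n ; Seq
n ; X ; Seq
n ; var ; Seq
n ; var ; X ; Seq
n ; var ; n ; Seq
n ; var ; n ; X
n ; var ; n ; var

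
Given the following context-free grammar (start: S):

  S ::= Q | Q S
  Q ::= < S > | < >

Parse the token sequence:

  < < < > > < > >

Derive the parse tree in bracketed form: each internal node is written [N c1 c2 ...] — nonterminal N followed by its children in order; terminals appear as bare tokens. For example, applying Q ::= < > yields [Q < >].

[S [Q < [S [Q < [S [Q < >]] >] [S [Q < >]]] >]]

S
Q
< S >
< Q S >
< < S > S >
< < Q > S >
< < < > > S >
< < < > > Q >
< < < > > < > >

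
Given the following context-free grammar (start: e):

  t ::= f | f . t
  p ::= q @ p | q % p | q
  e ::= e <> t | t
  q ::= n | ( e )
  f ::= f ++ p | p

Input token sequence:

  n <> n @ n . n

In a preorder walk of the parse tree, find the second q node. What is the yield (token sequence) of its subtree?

[e [e [t [f [p [q n]]]]] <> [t [f [p [q n] @ [p [q n]]]] . [t [f [p [q n]]]]]]

n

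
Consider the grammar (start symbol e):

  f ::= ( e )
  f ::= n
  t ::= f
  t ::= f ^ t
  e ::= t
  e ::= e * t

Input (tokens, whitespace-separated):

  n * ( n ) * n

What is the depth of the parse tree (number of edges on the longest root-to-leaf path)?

[e [e [e [t [f n]]] * [t [f ( [e [t [f n]]] )]]] * [t [f n]]]

7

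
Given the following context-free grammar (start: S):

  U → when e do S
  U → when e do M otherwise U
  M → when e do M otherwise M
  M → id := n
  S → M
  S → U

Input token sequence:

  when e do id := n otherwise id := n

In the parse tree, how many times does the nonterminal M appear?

3

[S [M when e do [M id := n] otherwise [M id := n]]]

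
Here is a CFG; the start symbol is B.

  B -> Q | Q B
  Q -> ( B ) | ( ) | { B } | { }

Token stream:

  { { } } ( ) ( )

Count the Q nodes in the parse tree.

4

[B [Q { [B [Q { }]] }] [B [Q ( )] [B [Q ( )]]]]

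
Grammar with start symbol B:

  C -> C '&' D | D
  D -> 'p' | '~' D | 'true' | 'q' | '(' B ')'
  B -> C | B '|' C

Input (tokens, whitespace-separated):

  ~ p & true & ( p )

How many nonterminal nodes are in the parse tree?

[B [C [C [C [D ~ [D p]]] & [D true]] & [D ( [B [C [D p]]] )]]]

11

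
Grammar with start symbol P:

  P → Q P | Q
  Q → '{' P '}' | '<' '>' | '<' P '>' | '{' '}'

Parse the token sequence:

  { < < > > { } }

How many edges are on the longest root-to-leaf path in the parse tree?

[P [Q { [P [Q < [P [Q < >]] >] [P [Q { }]]] }]]

6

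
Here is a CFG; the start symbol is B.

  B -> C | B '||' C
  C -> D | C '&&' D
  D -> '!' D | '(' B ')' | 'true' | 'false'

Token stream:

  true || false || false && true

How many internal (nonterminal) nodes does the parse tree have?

[B [B [B [C [D true]]] || [C [D false]]] || [C [C [D false]] && [D true]]]

11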